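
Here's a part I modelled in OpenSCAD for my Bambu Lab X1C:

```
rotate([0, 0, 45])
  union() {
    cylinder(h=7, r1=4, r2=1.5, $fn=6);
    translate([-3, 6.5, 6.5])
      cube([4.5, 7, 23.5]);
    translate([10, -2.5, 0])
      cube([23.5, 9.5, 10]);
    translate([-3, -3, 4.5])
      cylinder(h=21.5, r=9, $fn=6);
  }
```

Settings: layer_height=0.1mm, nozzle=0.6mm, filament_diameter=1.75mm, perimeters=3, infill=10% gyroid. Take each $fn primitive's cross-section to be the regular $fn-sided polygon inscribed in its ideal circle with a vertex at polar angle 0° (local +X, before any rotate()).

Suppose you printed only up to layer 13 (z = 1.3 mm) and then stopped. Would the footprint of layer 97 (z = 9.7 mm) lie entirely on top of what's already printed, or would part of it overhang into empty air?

part overhangs

Compare the two slices. At z = 1.3: the cone (r1=4→r2=1.5) has section circumradius 3.536 here — a regular 6-gon (area = (6/2)·3.536²·sin(360°/6) = 32.48 mm²); the cube at (-3, 6.5) is not intersected at this z (z outside [6.5, 30]); the cube at (10, -2.5) is present — its section is the full 23.5×9.5 rectangle (area 223.25 mm²); the cylinder at (-3, -3) does not reach this height (z outside [4.5, 26]); Combining (union): the 2 present regions are separate (no shared area or edge), so areas and boundary lengths simply add and each stays a separate island — area = 255.73 mm²; (whole slice rotated 45° about Z — lengths, areas and connectivity unchanged). At z = 9.7: the cone does not reach this height (z outside [0, 7]); the cube at (-3, 6.5) is present — its section is the full 4.5×7 rectangle (area 31.50 mm²); the cube at (10, -2.5) is present — its section is the full 23.5×9.5 rectangle (area 223.25 mm²); the cylinder at (-3, -3): section is a regular 6-gon, circumradius r=9 (area = (6/2)·9.000²·sin(360°/6) = 210.44 mm²); Combining (union): the 3 present regions are separate (no shared area or edge), so areas and boundary lengths simply add and each stays a separate island — area = 465.19 mm²; (rotated 45° about Z; rotation is an isometry so areas/perimeters/island counts are preserved). Checking containment: at z = 9.7 the cross-section extends beyond the z = 1.3 cross-section by about 209.46 mm².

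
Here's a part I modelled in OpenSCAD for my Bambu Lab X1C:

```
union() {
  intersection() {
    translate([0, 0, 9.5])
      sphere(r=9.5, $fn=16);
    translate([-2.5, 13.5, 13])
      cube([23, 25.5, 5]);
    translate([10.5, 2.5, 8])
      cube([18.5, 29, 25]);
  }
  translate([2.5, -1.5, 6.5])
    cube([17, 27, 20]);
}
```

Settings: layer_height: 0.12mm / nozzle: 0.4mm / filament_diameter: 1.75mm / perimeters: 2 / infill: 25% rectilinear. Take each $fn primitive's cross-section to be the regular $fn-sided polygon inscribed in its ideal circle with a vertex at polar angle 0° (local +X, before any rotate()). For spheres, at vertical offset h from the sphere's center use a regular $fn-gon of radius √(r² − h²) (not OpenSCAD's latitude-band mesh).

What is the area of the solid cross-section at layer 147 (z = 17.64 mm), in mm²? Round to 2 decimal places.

At z = 17.64 mm: the r=9.5 sphere contributes a regular 16-gon of circumradius √(9.5²−8.14²) = 4.898 (area = (16/2)·4.898²·sin(360°/16) = 73.45 mm²); the cube at (-2.5, 13.5) is present — its section is the full 23×25.5 rectangle (area 586.50 mm²); the cube at (10.5, 2.5) (footprint 18.5×29) is included at this height (area 536.50 mm²); Taking the intersection: the 23×25.5 cube at (-2.5, 13.5) does not overlap the r=9.5 sphere (empty); the 18.5×29 cube at (10.5, 2.5) does not overlap the running intersection (empty) — nothing remains; the 17×27 cube at (2.5, -1.5) contributes its full rectangle (area 459.00 mm²); Merging all regions: only the 17×27 cube at (2.5, -1.5) is present, so the union is just that shape — area = 459.00 mm². Overall, the cross-section is a single solid region. Net area = 459.00 mm².

459.00 mm²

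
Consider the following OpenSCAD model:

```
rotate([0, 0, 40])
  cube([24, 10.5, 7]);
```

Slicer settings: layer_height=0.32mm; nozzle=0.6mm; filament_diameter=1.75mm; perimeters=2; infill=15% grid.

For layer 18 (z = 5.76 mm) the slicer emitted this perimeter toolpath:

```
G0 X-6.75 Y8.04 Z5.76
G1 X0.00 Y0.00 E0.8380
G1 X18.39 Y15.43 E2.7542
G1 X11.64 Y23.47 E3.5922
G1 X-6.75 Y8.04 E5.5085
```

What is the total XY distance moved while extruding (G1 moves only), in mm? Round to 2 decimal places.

Sum the Euclidean lengths of each G1 segment: total = 69.01 mm.

69.01 mm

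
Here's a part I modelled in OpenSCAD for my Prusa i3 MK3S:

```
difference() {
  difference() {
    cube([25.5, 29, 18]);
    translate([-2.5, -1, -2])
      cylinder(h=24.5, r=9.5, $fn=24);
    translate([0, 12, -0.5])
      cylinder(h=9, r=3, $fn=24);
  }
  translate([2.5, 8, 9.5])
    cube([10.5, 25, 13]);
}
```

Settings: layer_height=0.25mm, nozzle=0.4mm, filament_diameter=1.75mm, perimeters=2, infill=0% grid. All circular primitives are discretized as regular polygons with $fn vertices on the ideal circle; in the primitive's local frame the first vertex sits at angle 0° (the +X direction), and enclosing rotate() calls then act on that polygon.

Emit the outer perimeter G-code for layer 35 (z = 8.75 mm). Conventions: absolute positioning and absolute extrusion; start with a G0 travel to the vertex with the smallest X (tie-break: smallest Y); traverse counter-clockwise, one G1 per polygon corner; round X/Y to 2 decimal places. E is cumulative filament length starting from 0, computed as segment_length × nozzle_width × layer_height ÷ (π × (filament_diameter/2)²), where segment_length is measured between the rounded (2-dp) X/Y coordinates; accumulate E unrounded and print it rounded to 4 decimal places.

G0 X0.00 Y8.16 Z8.75
G1 X2.25 Y7.23 E0.1012
G1 X4.22 Y5.72 E0.2044
G1 X5.73 Y3.75 E0.3076
G1 X6.68 Y1.46 E0.4107
G1 X6.87 Y0.00 E0.4719
G1 X25.50 Y0.00 E1.2464
G1 X25.50 Y29.00 E2.4521
G1 X0.00 Y29.00 E3.5123
G1 X0.00 Y8.16 E4.3787

At z = 8.75 mm: the 25.5×29 cube contributes its full rectangle; the r=9.5 cylinder at (-2.5, -1) gives a regular 24-gon of circumradius 9.5 (constant along its height); the cylinder at (0, 12) is not intersected at this z (z outside [-0.5, 8.5]); Taking the first minus the rest: starting from the 25.5×29 cube, the r=9.5 cylinder at (-2.5, -1) partially overlaps it — only the 39.80 mm² overlap (of its 280.30 mm²) is removed, clipping the outline — 1 connected region; the cube at (2.5, 8) is not intersected at this z (z outside [9.5, 22.5]); Taking the first minus the rest: none of the subtracted shapes is present at this height, so the result so far is unchanged — 1 connected region. The outline is a single polygon with 9 vertices. Extrusion per mm of travel: 0.4 × 0.25 / (π × 0.875²) = 0.041575. Accumulating E over each segment gives final E = 4.3787.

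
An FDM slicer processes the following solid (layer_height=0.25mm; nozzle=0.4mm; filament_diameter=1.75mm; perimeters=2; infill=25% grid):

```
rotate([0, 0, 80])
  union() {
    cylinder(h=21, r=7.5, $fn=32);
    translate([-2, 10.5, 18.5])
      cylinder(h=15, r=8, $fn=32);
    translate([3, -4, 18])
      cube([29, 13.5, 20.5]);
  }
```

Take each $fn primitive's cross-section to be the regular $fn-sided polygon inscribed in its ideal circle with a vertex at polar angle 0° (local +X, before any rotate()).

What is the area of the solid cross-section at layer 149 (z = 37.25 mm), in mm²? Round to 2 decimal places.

At z = 37.25 mm: the cylinder is absent (z outside [0, 21]); the cylinder at (-2, 10.5) is absent (z outside [18.5, 33.5]); the cube at (3, -4) is present — its section is the full 29×13.5 rectangle (area 391.50 mm²); Merging all regions: only the 29×13.5 cube at (3, -4) is present, so the union is just that shape — area = 391.50 mm²; (rotated 80° about Z; rotation is an isometry so areas/perimeters/island counts are preserved). Overall, the cross-section is a single solid region. Net area = 391.50 mm².

391.50 mm²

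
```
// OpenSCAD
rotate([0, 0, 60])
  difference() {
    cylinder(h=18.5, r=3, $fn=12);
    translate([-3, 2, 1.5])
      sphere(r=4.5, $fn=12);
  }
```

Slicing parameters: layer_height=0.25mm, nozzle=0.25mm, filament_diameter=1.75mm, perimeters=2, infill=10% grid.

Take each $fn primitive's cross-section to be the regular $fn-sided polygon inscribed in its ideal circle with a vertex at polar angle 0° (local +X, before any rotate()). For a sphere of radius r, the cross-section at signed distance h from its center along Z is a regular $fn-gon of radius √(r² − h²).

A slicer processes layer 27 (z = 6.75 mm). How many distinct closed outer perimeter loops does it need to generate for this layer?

At z = 6.75 mm: the r=3 cylinder gives a regular 12-gon of circumradius 3 (constant along its height); the sphere at (-3, 2) is not intersected at this z (|z−center|=5.250 > r=4.5); Subtracting the remaining from the first: none of the subtracted shapes is present at this height, so the r=3 cylinder is unchanged — 1 connected region; (rotated 60° about Z; rotation is an isometry so areas/perimeters/island counts are preserved). The result has 1 disconnected region.

1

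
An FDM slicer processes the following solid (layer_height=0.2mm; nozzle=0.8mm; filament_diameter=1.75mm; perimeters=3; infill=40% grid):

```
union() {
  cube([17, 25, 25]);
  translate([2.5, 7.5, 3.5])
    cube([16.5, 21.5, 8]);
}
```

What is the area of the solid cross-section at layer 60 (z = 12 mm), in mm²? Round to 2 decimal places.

At z = 12 mm: the cube (footprint 17×25) is included at this height (area 425.00 mm²); the cube at (2.5, 7.5) is absent (z outside [3.5, 11.5]); Taking the union: only the 17×25 cube is present, so the union is just that shape — area = 425.00 mm². Overall, the cross-section is a single solid region. Net area = 425.00 mm².

425.00 mm²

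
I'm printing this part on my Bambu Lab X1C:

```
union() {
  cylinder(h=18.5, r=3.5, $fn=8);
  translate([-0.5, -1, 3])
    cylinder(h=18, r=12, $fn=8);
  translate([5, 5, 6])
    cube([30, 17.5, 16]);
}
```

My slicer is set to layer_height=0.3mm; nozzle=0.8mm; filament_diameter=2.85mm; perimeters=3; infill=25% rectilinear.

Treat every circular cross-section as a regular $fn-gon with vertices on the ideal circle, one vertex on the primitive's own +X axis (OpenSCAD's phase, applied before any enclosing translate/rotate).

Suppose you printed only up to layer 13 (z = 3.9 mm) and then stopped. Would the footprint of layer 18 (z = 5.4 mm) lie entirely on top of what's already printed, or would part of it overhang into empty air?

entirely on top

Compare the two slices. At z = 3.9: the cylinder: section is a regular 8-gon, circumradius r=3.5 (area = (8/2)·3.500²·sin(360°/8) = 34.65 mm²); the cylinder at (-0.5, -1): section is a regular 8-gon, circumradius r=12 (area = (8/2)·12.000²·sin(360°/8) = 407.29 mm²); the cube at (5, 5) does not reach this height (z outside [6, 22]); Taking the union: the r=3.5 cylinder lies entirely inside the r=12 cylinder at (-0.5, -1), so the union is just the r=12 cylinder at (-0.5, -1) — area = 407.29 mm². At z = 5.4: the r=3.5 cylinder gives a regular 8-gon of circumradius 3.5 (constant along its height) (area = (8/2)·3.500²·sin(360°/8) = 34.65 mm²); the cylinder at (-0.5, -1): section is a regular 8-gon, circumradius r=12 (area = (8/2)·12.000²·sin(360°/8) = 407.29 mm²); the cube at (5, 5) is not intersected at this z (z outside [6, 22]); Taking the union: the r=3.5 cylinder lies entirely inside the r=12 cylinder at (-0.5, -1), so the union is just the r=12 cylinder at (-0.5, -1) — area = 407.29 mm². Checking containment: the cross-section at z = 5.4 is a subset of the cross-section at z = 3.9.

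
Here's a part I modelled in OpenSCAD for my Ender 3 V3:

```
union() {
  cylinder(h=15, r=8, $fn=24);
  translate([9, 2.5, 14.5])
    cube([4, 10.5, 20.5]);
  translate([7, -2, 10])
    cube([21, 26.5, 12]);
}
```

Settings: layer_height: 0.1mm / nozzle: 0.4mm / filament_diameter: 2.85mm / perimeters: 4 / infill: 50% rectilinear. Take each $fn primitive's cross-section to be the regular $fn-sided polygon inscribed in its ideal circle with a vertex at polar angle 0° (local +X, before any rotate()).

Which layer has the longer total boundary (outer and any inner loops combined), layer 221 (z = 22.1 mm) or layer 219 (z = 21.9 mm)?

layer 219 (z = 21.9 mm)

Layer 221 (z = 22.1): the cylinder is not intersected at this z (z outside [0, 15]); the 4×10.5 cube at (9, 2.5) contributes its full rectangle (perimeter 29.00 mm); the cube at (7, -2) is absent (z outside [10, 22]); Combining (union): only the 4×10.5 cube at (9, 2.5) is present, so the union is just that shape — boundary = 29.00 mm. So its perimeter = 29.00 mm. Layer 219 (z = 21.9): the cylinder is not intersected at this z (z outside [0, 15]); the 4×10.5 cube at (9, 2.5) contributes its full rectangle (perimeter 29.00 mm); the cube at (7, -2) (footprint 21×26.5) is included at this height (perimeter 95.00 mm); Combining (union): the 4×10.5 cube at (9, 2.5) lies entirely inside the 21×26.5 cube at (7, -2), so the union is just the 21×26.5 cube at (7, -2) — boundary = 95.00 mm. So its perimeter = 95.00 mm. Layer 219 is larger (95.00 vs 29.00 mm).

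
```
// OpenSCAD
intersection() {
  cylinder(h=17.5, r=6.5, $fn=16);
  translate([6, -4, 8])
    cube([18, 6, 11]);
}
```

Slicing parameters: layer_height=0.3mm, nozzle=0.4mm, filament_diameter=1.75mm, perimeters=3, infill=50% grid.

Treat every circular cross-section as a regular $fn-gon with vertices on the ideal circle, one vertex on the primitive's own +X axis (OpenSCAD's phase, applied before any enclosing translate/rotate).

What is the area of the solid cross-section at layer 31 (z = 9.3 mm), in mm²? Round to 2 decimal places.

1.23 mm²

At z = 9.3 mm: the r=6.5 cylinder contributes a regular 16-gon of circumradius 6.5 (area = (16/2)·6.500²·sin(360°/16) = 129.35 mm²); the cube at (6, -4) is present — its section is the full 18×6 rectangle (area 108.00 mm²); Keeping only the common overlap: the 18×6 cube at (6, -4) partially overlaps the r=6.5 cylinder; clipping to the common part keeps 1.23 mm² — area = 1.23 mm². Overall, the cross-section is a single solid region. Net area = 1.23 mm².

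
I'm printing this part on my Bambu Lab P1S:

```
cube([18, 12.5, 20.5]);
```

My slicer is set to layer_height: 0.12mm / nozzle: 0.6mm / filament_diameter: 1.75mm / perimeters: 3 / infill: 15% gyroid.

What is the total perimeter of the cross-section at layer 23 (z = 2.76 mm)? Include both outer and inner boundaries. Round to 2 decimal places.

At z = 2.76 mm: the 18×12.5 cube contributes its full rectangle (perimeter 61.00 mm). Overall, the cross-section is a single solid region. Total boundary length (outer) = 61.00 mm.

61.00 mm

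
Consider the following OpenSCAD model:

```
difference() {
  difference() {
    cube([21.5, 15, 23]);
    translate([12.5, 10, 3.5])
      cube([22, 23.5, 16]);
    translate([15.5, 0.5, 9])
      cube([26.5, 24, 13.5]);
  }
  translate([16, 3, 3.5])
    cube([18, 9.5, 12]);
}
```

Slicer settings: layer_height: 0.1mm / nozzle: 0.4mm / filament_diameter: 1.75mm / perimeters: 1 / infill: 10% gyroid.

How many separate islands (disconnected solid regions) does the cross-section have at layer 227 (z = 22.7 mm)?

1

At z = 22.7 mm: the 21.5×15 cube contributes its full rectangle; the cube at (12.5, 10) is not intersected at this z (z outside [3.5, 19.5]); the cube at (15.5, 0.5) does not reach this height (z outside [9, 22.5]); After the difference (first − rest): none of the subtracted shapes is present at this height, so the 21.5×15 cube is unchanged — 1 connected region; the cube at (16, 3) does not reach this height (z outside [3.5, 15.5]); Taking the first minus the rest: none of the subtracted shapes is present at this height, so the result so far is unchanged — 1 connected region. Overall, the cross-section is a single solid region. Island count = 1.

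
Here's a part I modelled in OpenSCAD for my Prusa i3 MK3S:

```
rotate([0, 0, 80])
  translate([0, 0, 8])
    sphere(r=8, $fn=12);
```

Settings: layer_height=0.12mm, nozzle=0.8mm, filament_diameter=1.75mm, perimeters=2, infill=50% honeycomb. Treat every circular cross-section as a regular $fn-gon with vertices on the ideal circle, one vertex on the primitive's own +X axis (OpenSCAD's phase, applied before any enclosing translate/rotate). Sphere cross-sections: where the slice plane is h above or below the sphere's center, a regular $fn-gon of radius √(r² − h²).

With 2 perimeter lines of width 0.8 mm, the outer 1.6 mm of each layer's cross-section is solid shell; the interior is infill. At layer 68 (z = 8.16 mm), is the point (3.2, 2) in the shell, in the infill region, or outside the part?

infill

At z = 8.16 mm: the r=8 sphere slices to a regular 12-gon of circumradius 7.998 (√(r²−h²) with h=0.16 from center); (rotated 80° about Z; rotation is an isometry so areas/perimeters/island counts are preserved). Overall, the cross-section is a single solid region. Undo the 80° rotation: the query point maps to (2.525, -2.804) in the un-rotated model frame. The nearest boundary edge runs (4.00, -6.93)→(6.93, -4.00); distance from the point to it = 3.96 mm. The point is inside the cross-section and 3.96 mm from the nearest boundary — more than the 1.6 mm shell width (2 × 0.8), so it's in the infill interior.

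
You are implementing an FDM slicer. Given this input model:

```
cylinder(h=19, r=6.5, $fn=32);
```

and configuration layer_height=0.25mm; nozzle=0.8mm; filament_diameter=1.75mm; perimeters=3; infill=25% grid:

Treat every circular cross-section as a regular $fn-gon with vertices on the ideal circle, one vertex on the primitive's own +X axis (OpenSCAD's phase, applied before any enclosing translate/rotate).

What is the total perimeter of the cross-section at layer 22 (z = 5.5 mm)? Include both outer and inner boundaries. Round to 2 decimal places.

At z = 5.5 mm: the cylinder: section is a regular 32-gon, circumradius r=6.5 (perimeter = 2·32·6.500·sin(180°/32) = 40.78 mm). Overall, the cross-section is a single solid region. Total boundary length (outer) = 40.78 mm.

40.78 mm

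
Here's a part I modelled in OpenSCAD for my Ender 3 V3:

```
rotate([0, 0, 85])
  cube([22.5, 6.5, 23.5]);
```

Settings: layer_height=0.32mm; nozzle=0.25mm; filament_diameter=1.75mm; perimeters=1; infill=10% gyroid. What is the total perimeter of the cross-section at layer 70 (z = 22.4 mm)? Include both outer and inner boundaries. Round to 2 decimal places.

58.00 mm

At z = 22.4 mm: the cube is present — its section is the full 22.5×6.5 rectangle (perimeter 58.00 mm); (whole slice rotated 85° about Z — lengths, areas and connectivity unchanged). Overall, the cross-section is a single solid region. Total boundary length (outer) = 58.00 mm.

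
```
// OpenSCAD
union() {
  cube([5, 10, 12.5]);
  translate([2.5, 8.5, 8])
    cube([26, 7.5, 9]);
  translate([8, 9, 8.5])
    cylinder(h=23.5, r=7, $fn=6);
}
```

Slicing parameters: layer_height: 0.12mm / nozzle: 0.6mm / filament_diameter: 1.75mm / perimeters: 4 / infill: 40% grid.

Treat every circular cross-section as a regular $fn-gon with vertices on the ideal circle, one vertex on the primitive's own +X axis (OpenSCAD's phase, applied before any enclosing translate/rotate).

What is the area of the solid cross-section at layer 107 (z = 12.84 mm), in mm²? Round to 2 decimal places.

254.42 mm²

At z = 12.84 mm: the cube is absent (z outside [0, 12.5]); the 26×7.5 cube at (2.5, 8.5) contributes its full rectangle (area 195.00 mm²); the r=7 cylinder at (8, 9) gives a regular 6-gon of circumradius 7 (constant along its height) (area = (6/2)·7.000²·sin(360°/6) = 127.31 mm²); Taking the union: the regions partially overlap — summed areas 322.31 mm² minus the doubly-counted overlap 67.88 mm² gives 254.42 mm² — area = 254.42 mm². Overall, the cross-section is a single solid region. Net area = 254.42 mm².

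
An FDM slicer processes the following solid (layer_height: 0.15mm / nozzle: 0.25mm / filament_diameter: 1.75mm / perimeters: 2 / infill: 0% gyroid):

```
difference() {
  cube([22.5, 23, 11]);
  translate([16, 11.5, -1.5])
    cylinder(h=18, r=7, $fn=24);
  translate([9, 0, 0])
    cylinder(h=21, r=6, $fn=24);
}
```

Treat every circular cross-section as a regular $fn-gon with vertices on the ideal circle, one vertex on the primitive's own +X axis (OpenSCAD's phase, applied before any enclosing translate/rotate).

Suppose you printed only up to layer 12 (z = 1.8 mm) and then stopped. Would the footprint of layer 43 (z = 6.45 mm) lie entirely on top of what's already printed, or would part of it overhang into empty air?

Compare the two slices. At z = 1.8: the cube (footprint 22.5×23) is included at this height (area 517.50 mm²); the r=7 cylinder at (16, 11.5) gives a regular 24-gon of circumradius 7 (constant along its height) (area = (24/2)·7.000²·sin(360°/24) = 152.19 mm²); the cylinder at (9, 0): section is a regular 24-gon, circumradius r=6 (area = (24/2)·6.000²·sin(360°/24) = 111.81 mm²); After the difference (first − rest): starting from the 22.5×23 cube (517.50 mm²), the r=7 cylinder at (16, 11.5) partially overlaps it — only the 150.64 mm² overlap (of its 152.19 mm²) is removed, clipping the outline; the r=6 cylinder at (9, 0) partially overlaps it — only the 55.90 mm² overlap (of its 111.81 mm²) is removed, clipping the outline — area = 310.95 mm². At z = 6.45: the 22.5×23 cube contributes its full rectangle (area 517.50 mm²); the cylinder at (16, 11.5): section is a regular 24-gon, circumradius r=7 (area = (24/2)·7.000²·sin(360°/24) = 152.19 mm²); the r=6 cylinder at (9, 0) contributes a regular 24-gon of circumradius 6 (area = (24/2)·6.000²·sin(360°/24) = 111.81 mm²); Taking the first minus the rest: starting from the 22.5×23 cube (517.50 mm²), the r=7 cylinder at (16, 11.5) partially overlaps it — only the 150.64 mm² overlap (of its 152.19 mm²) is removed, clipping the outline; the r=6 cylinder at (9, 0) partially overlaps it — only the 55.90 mm² overlap (of its 111.81 mm²) is removed, clipping the outline — area = 310.95 mm². Checking containment: the cross-section at z = 6.45 is a subset of the cross-section at z = 1.8.

entirely on top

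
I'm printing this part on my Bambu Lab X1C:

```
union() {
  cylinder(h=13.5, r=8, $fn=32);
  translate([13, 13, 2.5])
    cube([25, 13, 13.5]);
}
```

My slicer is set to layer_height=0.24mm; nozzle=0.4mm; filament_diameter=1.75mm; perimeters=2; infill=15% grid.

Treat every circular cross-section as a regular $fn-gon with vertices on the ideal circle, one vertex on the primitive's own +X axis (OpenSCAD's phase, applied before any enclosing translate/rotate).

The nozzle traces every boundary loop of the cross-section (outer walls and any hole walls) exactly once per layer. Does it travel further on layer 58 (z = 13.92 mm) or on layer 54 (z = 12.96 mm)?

layer 54 (z = 12.96 mm)

Layer 58 (z = 13.92): the cylinder is not intersected at this z (z outside [0, 13.5]); the cube at (13, 13) (footprint 25×13) is included at this height (perimeter 76.00 mm); Taking the union: only the 25×13 cube at (13, 13) is present, so the union is just that shape — boundary = 76.00 mm. So its perimeter = 76.00 mm. Layer 54 (z = 12.96): the r=8 cylinder contributes a regular 32-gon of circumradius 8 (perimeter = 2·32·8.000·sin(180°/32) = 50.18 mm); the 25×13 cube at (13, 13) contributes its full rectangle (perimeter 76.00 mm); Merging all regions: the 2 present regions are separate (no shared area or edge), so areas and boundary lengths simply add and each stays a separate island — boundary = 126.18 mm. So its perimeter = 126.18 mm. Layer 54 is larger (126.18 vs 76.00 mm).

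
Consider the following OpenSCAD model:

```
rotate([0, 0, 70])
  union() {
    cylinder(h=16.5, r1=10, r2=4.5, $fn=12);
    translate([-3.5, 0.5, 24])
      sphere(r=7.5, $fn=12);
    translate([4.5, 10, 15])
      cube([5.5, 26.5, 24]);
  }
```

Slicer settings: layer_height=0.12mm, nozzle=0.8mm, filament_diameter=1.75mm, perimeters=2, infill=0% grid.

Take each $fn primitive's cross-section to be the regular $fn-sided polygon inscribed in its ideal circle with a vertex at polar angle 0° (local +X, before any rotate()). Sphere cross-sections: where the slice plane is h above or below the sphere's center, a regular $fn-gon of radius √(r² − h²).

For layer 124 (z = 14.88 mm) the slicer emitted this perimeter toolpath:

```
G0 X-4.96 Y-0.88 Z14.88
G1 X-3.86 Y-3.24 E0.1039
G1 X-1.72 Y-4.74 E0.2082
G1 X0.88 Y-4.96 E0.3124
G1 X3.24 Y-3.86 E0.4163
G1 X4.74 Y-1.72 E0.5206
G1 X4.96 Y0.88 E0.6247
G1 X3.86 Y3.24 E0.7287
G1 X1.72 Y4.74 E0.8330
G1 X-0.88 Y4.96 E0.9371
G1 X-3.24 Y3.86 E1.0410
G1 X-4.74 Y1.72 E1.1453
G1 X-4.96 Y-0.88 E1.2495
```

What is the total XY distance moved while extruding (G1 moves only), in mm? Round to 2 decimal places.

31.31 mm

Sum the Euclidean lengths of each G1 segment: total = 31.31 mm.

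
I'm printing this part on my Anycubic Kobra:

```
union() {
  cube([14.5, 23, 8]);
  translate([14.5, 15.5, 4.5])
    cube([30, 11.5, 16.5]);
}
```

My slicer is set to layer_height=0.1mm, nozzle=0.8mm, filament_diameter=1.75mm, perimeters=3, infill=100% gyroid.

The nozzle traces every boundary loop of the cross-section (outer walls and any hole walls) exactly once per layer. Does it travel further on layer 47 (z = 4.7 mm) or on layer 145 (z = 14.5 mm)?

layer 47 (z = 4.7 mm)

Layer 47 (z = 4.7): the cube (footprint 14.5×23) is included at this height (perimeter 75.00 mm); the cube at (14.5, 15.5) (footprint 30×11.5) is included at this height (perimeter 83.00 mm); Taking the union: the 2 present regions share edge segments without overlapping in area, so areas simply add but the touching pieces fuse into one outline (the shared edge portions become interior and drop out of the boundary) — boundary = 143.00 mm. So its perimeter = 143.00 mm. Layer 145 (z = 14.5): the cube is absent (z outside [0, 8]); the 30×11.5 cube at (14.5, 15.5) contributes its full rectangle (perimeter 83.00 mm); Merging all regions: only the 30×11.5 cube at (14.5, 15.5) is present, so the union is just that shape — boundary = 83.00 mm. So its perimeter = 83.00 mm. Layer 47 is larger (143.00 vs 83.00 mm).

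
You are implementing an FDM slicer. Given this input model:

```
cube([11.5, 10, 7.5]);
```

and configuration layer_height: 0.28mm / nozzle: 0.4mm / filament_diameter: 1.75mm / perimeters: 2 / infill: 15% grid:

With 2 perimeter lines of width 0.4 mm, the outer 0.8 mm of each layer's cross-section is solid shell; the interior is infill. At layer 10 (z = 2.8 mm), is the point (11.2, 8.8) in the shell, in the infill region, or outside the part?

At z = 2.8 mm: the cube (footprint 11.5×10) is included at this height. Overall, the cross-section is a single solid region. The nearest boundary edge runs (11.50, 0.00)→(11.50, 10.00); distance from the point to it = 0.30 mm. The point is inside the cross-section, 0.30 mm from the nearest boundary — within the 0.8 mm shell band (2 × 0.4).

shell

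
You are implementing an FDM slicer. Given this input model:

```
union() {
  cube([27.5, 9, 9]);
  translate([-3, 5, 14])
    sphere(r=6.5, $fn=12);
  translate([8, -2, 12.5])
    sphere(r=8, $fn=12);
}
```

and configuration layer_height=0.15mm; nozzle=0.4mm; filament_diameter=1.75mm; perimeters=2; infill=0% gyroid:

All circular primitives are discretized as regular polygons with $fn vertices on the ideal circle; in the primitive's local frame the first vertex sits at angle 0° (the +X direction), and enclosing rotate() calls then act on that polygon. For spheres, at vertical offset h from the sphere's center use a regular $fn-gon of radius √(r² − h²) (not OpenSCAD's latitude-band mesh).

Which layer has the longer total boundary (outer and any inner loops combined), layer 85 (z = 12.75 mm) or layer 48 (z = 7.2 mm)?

Layer 85 (z = 12.75): the cube does not reach this height (z outside [0, 9]); the sphere at (-3, 5): section is a regular 12-gon, circumradius = √(r²−h²) = √(6.5²−1.25²) = 6.379 (perimeter = 2·12·6.379·sin(180°/12) = 39.62 mm); the r=8 sphere at (8, -2) contributes a regular 12-gon of circumradius √(8²−0.25²) = 7.996 (perimeter = 2·12·7.996·sin(180°/12) = 49.67 mm); Combining (union): the regions partially overlap (shared area 3.35 mm²), so the edge portions inside another operand are dropped and the merged outline is re-measured after clipping — boundary = 78.87 mm. So its perimeter = 78.87 mm. Layer 48 (z = 7.2): the 27.5×9 cube contributes its full rectangle (perimeter 73.00 mm); the sphere at (-3, 5) does not reach this height (|z−center|=6.800 > r=6.5); the sphere at (8, -2): section is a regular 12-gon, circumradius = √(r²−h²) = √(8²−5.3²) = 5.992 (perimeter = 2·12·5.992·sin(180°/12) = 37.22 mm); Taking the union: the regions partially overlap (shared area 30.97 mm²), so the edge portions inside another operand are dropped and the merged outline is re-measured after clipping — boundary = 84.84 mm. So its perimeter = 84.84 mm. Layer 48 is larger (84.84 vs 78.87 mm).

layer 48 (z = 7.2 mm)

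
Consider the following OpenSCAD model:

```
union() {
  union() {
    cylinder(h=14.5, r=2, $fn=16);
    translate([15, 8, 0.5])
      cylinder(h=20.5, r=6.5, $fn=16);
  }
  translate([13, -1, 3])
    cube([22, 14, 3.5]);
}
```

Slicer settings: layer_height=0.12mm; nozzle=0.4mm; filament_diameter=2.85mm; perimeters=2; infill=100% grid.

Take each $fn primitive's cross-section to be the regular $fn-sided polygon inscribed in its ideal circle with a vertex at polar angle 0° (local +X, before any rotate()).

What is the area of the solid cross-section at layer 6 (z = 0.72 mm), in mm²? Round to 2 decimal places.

At z = 0.72 mm: the r=2 cylinder gives a regular 16-gon of circumradius 2 (constant along its height) (area = (16/2)·2.000²·sin(360°/16) = 12.25 mm²); the r=6.5 cylinder at (15, 8) contributes a regular 16-gon of circumradius 6.5 (area = (16/2)·6.500²·sin(360°/16) = 129.35 mm²); Taking the union: the 2 present regions are separate (no shared area or edge), so areas and boundary lengths simply add and each stays a separate island — area = 141.59 mm²; the cube at (13, -1) does not reach this height (z outside [3, 6.5]); Taking the union: only that combined region is present, so the union is just that shape — area = 141.59 mm². Overall, the cross-section has 2 separate islands. Net area = 141.59 mm².

141.59 mm²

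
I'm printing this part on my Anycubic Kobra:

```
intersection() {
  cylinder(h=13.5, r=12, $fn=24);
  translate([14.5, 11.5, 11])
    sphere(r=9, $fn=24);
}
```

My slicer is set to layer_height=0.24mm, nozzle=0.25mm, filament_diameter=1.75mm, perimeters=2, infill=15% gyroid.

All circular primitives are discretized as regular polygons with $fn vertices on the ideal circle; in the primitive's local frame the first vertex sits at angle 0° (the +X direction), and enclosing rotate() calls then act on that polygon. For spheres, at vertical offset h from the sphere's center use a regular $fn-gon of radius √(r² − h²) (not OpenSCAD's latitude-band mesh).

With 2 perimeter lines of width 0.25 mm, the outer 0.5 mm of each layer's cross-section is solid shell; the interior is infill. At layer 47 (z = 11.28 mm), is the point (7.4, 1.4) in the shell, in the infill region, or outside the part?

At z = 11.28 mm: the cylinder: section is a regular 24-gon, circumradius r=12; the sphere at (14.5, 11.5): section is a regular 24-gon, circumradius = √(r²−h²) = √(9²−0.28²) = 8.996; Taking the intersection: the r=9 sphere at (14.5, 11.5) partially overlaps the r=12 cylinder; clipping to the common part keeps 15.26 mm² — 1 connected region. Overall, the cross-section is a single solid region. The nearest boundary edge runs (10.00, 3.71)→(8.14, 5.14); distance from the point to it = 3.42 mm. The point is not inside any of the regions above, so it lies outside the cross-section (3.42 mm from the nearest boundary).

outside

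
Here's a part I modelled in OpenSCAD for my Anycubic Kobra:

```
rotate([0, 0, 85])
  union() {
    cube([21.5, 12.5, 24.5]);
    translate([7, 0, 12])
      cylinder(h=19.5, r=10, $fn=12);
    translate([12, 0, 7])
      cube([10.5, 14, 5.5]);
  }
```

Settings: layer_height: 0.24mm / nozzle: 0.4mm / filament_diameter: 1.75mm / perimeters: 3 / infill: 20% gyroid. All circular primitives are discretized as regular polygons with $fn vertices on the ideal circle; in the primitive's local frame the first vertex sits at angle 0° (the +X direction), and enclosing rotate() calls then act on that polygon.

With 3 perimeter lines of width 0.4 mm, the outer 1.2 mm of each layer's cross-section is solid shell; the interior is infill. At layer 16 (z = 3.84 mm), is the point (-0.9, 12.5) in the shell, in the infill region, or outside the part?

infill

At z = 3.84 mm: the 21.5×12.5 cube contributes its full rectangle; the cylinder at (7, 0) is absent (z outside [12, 31.5]); the cube at (12, 0) does not reach this height (z outside [7, 12.5]); Merging all regions: only the 21.5×12.5 cube is present, so the union is just that shape — 1 connected region; (rotated 85° about Z; rotation is an isometry so areas/perimeters/island counts are preserved). Overall, the cross-section is a single solid region. Undo the 85° rotation: the query point maps to (12.374, 1.986) in the un-rotated model frame. The nearest boundary edge runs (0.00, 0.00)→(21.50, 0.00); distance from the point to it = 1.99 mm. The point is inside the cross-section and 1.99 mm from the nearest boundary — more than the 1.2 mm shell width (3 × 0.4), so it's in the infill interior.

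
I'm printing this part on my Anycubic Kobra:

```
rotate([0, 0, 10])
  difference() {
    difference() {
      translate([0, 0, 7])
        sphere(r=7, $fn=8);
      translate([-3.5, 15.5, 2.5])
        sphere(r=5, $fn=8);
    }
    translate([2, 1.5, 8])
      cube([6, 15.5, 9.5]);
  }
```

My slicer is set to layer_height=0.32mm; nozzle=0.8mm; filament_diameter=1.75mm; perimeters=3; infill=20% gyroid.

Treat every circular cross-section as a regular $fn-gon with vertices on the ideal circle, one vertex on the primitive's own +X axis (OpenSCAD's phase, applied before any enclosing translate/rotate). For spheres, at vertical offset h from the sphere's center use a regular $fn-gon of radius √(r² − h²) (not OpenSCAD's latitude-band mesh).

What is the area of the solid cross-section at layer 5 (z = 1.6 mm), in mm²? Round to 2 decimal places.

At z = 1.6 mm: the r=7 sphere slices to a regular 8-gon of circumradius 4.454 (√(r²−h²) with h=5.4 from center) (area = (8/2)·4.454²·sin(360°/8) = 56.12 mm²); the r=5 sphere at (-3.5, 15.5) slices to a regular 8-gon of circumradius 4.918 (√(r²−h²) with h=0.9 from center) (area = (8/2)·4.918²·sin(360°/8) = 68.42 mm²); Subtracting the remaining from the first: starting from the r=7 sphere (56.12 mm²), the r=5 sphere at (-3.5, 15.5) misses the remaining region (no effect) — area = 56.12 mm²; the cube at (2, 1.5) does not reach this height (z outside [8, 17.5]); Subtracting the remaining from the first: none of the subtracted shapes is present at this height, so that combined region is unchanged — area = 56.12 mm²; (whole slice rotated 10° about Z — lengths, areas and connectivity unchanged). Overall, the cross-section is a single solid region. Net area = 56.12 mm².

56.12 mm²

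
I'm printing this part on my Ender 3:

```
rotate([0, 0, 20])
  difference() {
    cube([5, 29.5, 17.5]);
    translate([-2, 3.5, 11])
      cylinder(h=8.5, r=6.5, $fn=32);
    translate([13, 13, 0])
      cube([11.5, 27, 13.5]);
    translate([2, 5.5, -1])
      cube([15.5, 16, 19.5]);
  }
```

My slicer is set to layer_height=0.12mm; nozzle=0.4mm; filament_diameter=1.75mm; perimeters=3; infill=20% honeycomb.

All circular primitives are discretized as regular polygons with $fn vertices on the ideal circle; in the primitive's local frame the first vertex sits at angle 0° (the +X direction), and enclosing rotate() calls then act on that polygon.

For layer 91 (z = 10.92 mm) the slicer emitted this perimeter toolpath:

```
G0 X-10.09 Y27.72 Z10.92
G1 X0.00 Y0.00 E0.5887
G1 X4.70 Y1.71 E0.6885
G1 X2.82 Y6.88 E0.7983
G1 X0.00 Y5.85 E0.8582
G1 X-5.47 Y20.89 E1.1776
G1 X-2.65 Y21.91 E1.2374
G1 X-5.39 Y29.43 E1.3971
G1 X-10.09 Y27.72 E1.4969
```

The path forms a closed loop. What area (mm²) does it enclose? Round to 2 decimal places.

99.58 mm²

Apply the shoelace formula to the sequence of (X, Y) vertices; enclosed area = 99.58 mm².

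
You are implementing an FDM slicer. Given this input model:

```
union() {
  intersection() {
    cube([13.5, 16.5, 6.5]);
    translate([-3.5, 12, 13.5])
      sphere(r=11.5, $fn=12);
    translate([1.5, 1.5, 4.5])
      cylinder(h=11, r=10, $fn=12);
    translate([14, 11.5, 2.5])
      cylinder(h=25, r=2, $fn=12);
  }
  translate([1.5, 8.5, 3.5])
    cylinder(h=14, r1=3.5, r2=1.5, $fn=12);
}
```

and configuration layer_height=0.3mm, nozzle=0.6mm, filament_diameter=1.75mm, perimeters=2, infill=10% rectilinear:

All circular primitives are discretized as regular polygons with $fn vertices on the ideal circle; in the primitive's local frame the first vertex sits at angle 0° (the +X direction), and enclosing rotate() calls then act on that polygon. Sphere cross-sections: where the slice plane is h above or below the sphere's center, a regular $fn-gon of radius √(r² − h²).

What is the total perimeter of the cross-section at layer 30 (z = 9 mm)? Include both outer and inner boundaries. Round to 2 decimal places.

16.86 mm

At z = 9 mm: the cube does not reach this height (z outside [0, 6.5]); the r=11.5 sphere at (-3.5, 12) contributes a regular 12-gon of circumradius √(11.5²−4.5²) = 10.583 (perimeter = 2·12·10.583·sin(180°/12) = 65.74 mm); the r=10 cylinder at (1.5, 1.5) contributes a regular 12-gon of circumradius 10 (perimeter = 2·12·10.000·sin(180°/12) = 62.12 mm); the cylinder at (14, 11.5): section is a regular 12-gon, circumradius r=2 (perimeter = 2·12·2.000·sin(180°/12) = 12.42 mm); After intersecting: at least one operand is absent at this height, so nothing remains; the cone at (1.5, 8.5): at t=0.393 of its height the radius interpolates to r₁+(r₂−r₁)t = 2.714, giving a regular 12-gon of that circumradius (perimeter = 2·12·2.714·sin(180°/12) = 16.86 mm); Combining (union): only the cone at (1.5, 8.5) is present, so the union is just that shape — boundary = 16.86 mm. Overall, the cross-section is a single solid region. Total boundary length (outer) = 16.86 mm.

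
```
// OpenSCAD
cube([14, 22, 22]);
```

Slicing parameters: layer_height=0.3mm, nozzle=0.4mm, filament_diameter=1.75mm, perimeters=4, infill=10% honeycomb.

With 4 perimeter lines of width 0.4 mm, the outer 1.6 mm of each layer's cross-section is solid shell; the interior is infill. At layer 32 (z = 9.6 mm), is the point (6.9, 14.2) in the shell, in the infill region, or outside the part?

At z = 9.6 mm: the 14×22 cube contributes its full rectangle. Overall, the cross-section is a single solid region. The nearest boundary edge runs (0.00, 22.00)→(0.00, 0.00); distance from the point to it = 6.90 mm. The point is inside the cross-section and 6.90 mm from the nearest boundary — more than the 1.6 mm shell width (4 × 0.4), so it's in the infill interior.

infill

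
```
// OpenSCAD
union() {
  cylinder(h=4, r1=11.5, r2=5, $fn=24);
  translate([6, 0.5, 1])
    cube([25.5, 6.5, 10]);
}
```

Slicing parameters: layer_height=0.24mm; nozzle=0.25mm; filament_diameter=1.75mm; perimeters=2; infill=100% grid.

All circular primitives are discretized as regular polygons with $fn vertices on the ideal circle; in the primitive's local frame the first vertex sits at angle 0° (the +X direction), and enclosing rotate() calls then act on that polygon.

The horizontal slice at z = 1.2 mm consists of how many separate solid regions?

1

At z = 1.2 mm: the cone contributes a regular 24-gon of circumradius 9.550 (interpolated between r1=11.5 and r2=5 at t=0.300); the cube at (6, 0.5) is present — its section is the full 25.5×6.5 rectangle; Merging all regions: the regions partially overlap (shared area 16.08 mm²), so overlapping operands fuse into one piece — 1 connected region. The result has 1 disconnected region.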